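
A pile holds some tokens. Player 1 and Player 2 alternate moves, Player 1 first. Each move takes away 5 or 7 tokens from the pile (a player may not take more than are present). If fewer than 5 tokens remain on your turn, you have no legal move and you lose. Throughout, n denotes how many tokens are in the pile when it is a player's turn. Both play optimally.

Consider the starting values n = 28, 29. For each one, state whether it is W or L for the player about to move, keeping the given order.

Label each position W (a win for the player to move) or L (a loss). A position with no legal move is L; any other position is W exactly when some move reaches an L, and L when every move reaches a W.
n=0: no move → L
n=1: no move → L
n=2: no move → L
n=3: no move → L
n=4: no move → L
n=5: reaches L-position 0 → W
n=6: reaches L-position 1 → W
n=7: reaches L-position 2 → W
n=8: reaches L-position 3 → W
n=9: reaches L-position 4 → W
n=10: reaches L-position 3 → W
n=11: reaches L-position 4 → W
n=12: only reaches 7(W), 5(W), all W → L
n=13: only reaches 8(W), 6(W), all W → L
n=14: only reaches 9(W), 7(W), all W → L
n=15: only reaches 10(W), 8(W), all W → L
n=16: only reaches 11(W), 9(W), all W → L
n=17: reaches L-position 12 → W
n=18: reaches L-position 13 → W
n=19: reaches L-position 14 → W
n=20: reaches L-position 15 → W
n=21: reaches L-position 16 → W
n=22: reaches L-position 15 → W
n=23: reaches L-position 16 → W
n=24: only reaches 19(W), 17(W), all W → L
n=25: only reaches 20(W), 18(W), all W → L
n=26: only reaches 21(W), 19(W), all W → L
n=27: only reaches 22(W), 20(W), all W → L
n=28: only reaches 23(W), 21(W), all W → L
n=29: reaches L-position 24 → W

28: L, 29: W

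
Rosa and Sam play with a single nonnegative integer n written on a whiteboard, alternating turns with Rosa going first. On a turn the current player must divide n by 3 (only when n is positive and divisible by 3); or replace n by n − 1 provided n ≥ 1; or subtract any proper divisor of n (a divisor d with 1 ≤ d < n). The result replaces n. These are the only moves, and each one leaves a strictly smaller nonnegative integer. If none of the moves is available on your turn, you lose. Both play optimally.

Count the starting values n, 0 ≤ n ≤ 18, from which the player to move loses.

8

Positions with no move are L. A position that does have a move is losing for the player to move precisely when every available move leads to a winning position for the opponent. Fill in the labels:
n=0: no move → L
n=1: →0(L), so W
n=2: →1(W) only, which is W, so L
n=3: →2(L), so W
n=4: →2(L), so W
n=5: →4(W) only, which is W, so L
n=6: →2(L), so W
n=7: →6(W) only, which is W, so L
n=8: →7(L), so W
n=9: →3(W), 6(W), 8(W) — all W, so L
n=10: →5(L), so W
n=11: →10(W) only, which is W, so L
n=12: →9(L), so W
n=13: →12(W) only, which is W, so L
n=14: →7(L), so W
n=15: →5(L), so W
n=16: →8(W), 12(W), 14(W), 15(W) — all W, so L
n=17: →16(L), so W
n=18: →9(L), so W
L entries with 0 ≤ n ≤ 18: n = 0, 2, 5, 7, 9, 11, 13, 16; that makes 8.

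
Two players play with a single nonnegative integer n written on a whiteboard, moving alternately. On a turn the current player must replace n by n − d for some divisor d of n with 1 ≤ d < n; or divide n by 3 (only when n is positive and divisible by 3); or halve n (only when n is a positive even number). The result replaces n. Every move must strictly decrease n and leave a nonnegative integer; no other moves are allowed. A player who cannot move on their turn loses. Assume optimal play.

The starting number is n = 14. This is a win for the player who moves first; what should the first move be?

Move to 7.

Use the standard recursion: the mover loses at a terminal position; elsewhere, the mover wins exactly when some move hands the opponent an L position.
n=0: no move → L
n=1: no move → L
n=2: can move to 1, which is L ⇒ W
n=3: can move to 1, which is L ⇒ W
n=4: moves to 2(W), 3(W); every one is W ⇒ L
n=5: can move to 4, which is L ⇒ W
n=6: can move to 4, which is L ⇒ W
n=7: the only move is to 6(W), a W ⇒ L
n=8: can move to 4, which is L ⇒ W
n=9: moves to 3(W), 6(W), 8(W); every one is W ⇒ L
n=10: can move to 9, which is L ⇒ W
n=11: the only move is to 10(W), a W ⇒ L
n=12: can move to 4, which is L ⇒ W
n=13: the only move is to 12(W), a W ⇒ L
n=14: can move to 7, which is L ⇒ W
From 14, the L positions reachable in one move are: 7, 13. Any move reaching one of these is winning.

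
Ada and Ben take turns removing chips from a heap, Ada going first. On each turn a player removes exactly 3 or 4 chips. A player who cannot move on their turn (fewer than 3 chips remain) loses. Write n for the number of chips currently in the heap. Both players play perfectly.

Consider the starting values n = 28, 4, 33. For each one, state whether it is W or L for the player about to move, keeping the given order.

Positions with no move are L. A position that does have a move is losing for the player to move precisely when every available move leads to a winning position for the opponent. Fill in the labels:
n=0: no move → L
n=1: no move → L
n=2: no move → L
n=3: can move to 0, which is L ⇒ W
n=4: can move to 1, which is L ⇒ W
n=5: can move to 2, which is L ⇒ W
n=6: can move to 2, which is L ⇒ W
n=7: moves to 4(W), 3(W); every one is W ⇒ L
n=8: moves to 5(W), 4(W); every one is W ⇒ L
n=9: moves to 6(W), 5(W); every one is W ⇒ L
n=10: can move to 7, which is L ⇒ W
n=11: can move to 8, which is L ⇒ W
n=12: can move to 9, which is L ⇒ W
n=13: can move to 9, which is L ⇒ W
n=14: moves to 11(W), 10(W); every one is W ⇒ L
n=15: moves to 12(W), 11(W); every one is W ⇒ L
n=16: moves to 13(W), 12(W); every one is W ⇒ L
n=17: can move to 14, which is L ⇒ W
n=18: can move to 15, which is L ⇒ W
n=19: can move to 16, which is L ⇒ W
n=20: can move to 16, which is L ⇒ W
n=21: moves to 18(W), 17(W); every one is W ⇒ L
n=22: moves to 19(W), 18(W); every one is W ⇒ L
n=23: moves to 20(W), 19(W); every one is W ⇒ L
n=24: can move to 21, which is L ⇒ W
n=25: can move to 22, which is L ⇒ W
n=26: can move to 23, which is L ⇒ W
n=27: can move to 23, which is L ⇒ W
n=28: moves to 25(W), 24(W); every one is W ⇒ L
n=29: moves to 26(W), 25(W); every one is W ⇒ L
n=30: moves to 27(W), 26(W); every one is W ⇒ L
n=31: can move to 28, which is L ⇒ W
n=32: can move to 29, which is L ⇒ W
n=33: can move to 30, which is L ⇒ W

28: L, 4: W, 33: W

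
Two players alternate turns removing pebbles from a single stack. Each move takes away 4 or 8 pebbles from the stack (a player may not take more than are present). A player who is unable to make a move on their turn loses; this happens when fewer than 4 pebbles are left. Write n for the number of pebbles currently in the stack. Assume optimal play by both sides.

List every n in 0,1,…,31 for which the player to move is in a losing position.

0, 1, 2, 3, 12, 13, 14, 15, 24, 25, 26, 27

Build the W/L table. Terminal = L. A non-terminal position is W if it has a move to some L; otherwise it is L.
n=0: no move → L
n=1: no move → L
n=2: no move → L
n=3: no move → L
n=4: can move to 0, which is L ⇒ W
n=5: can move to 1, which is L ⇒ W
n=6: can move to 2, which is L ⇒ W
n=7: can move to 3, which is L ⇒ W
n=8: can move to 0, which is L ⇒ W
n=9: can move to 1, which is L ⇒ W
n=10: can move to 2, which is L ⇒ W
n=11: can move to 3, which is L ⇒ W
n=12: moves to 8(W), 4(W); every one is W ⇒ L
n=13: moves to 9(W), 5(W); every one is W ⇒ L
n=14: moves to 10(W), 6(W); every one is W ⇒ L
n=15: moves to 11(W), 7(W); every one is W ⇒ L
n=16: can move to 12, which is L ⇒ W
n=17: can move to 13, which is L ⇒ W
n=18: can move to 14, which is L ⇒ W
n=19: can move to 15, which is L ⇒ W
n=20: can move to 12, which is L ⇒ W
n=21: can move to 13, which is L ⇒ W
n=22: can move to 14, which is L ⇒ W
n=23: can move to 15, which is L ⇒ W
n=24: moves to 20(W), 16(W); every one is W ⇒ L
n=25: moves to 21(W), 17(W); every one is W ⇒ L
n=26: moves to 22(W), 18(W); every one is W ⇒ L
n=27: moves to 23(W), 19(W); every one is W ⇒ L
n=28: can move to 24, which is L ⇒ W
n=29: can move to 25, which is L ⇒ W
n=30: can move to 26, which is L ⇒ W
n=31: can move to 27, which is L ⇒ W
Reading off the rows marked L gives the requested list; there are 12 such values of n.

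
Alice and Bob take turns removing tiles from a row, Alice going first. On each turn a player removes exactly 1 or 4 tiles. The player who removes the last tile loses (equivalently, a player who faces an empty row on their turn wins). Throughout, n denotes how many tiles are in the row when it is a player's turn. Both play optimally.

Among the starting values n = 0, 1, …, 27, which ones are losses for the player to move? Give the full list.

Work bottom-up. With no move the player to move wins. Otherwise the position is W if at least one move leads to an L position for the opponent, and L if every move leads to a W.
n=0: no move; the opponent has just taken the last tile and therefore loses → W
n=1: the only move is to 0(W), a W ⇒ L
n=2: can move to 1, which is L ⇒ W
n=3: the only move is to 2(W), a W ⇒ L
n=4: can move to 3, which is L ⇒ W
n=5: can move to 1, which is L ⇒ W
n=6: moves to 5(W), 2(W); every one is W ⇒ L
n=7: can move to 6, which is L ⇒ W
n=8: moves to 7(W), 4(W); every one is W ⇒ L
n=9: can move to 8, which is L ⇒ W
n=10: can move to 6, which is L ⇒ W
n=11: moves to 10(W), 7(W); every one is W ⇒ L
n=12: can move to 11, which is L ⇒ W
n=13: moves to 12(W), 9(W); every one is W ⇒ L
n=14: can move to 13, which is L ⇒ W
n=15: can move to 11, which is L ⇒ W
n=16: moves to 15(W), 12(W); every one is W ⇒ L
n=17: can move to 16, which is L ⇒ W
n=18: moves to 17(W), 14(W); every one is W ⇒ L
n=19: can move to 18, which is L ⇒ W
n=20: can move to 16, which is L ⇒ W
n=21: moves to 20(W), 17(W); every one is W ⇒ L
n=22: can move to 21, which is L ⇒ W
n=23: moves to 22(W), 19(W); every one is W ⇒ L
n=24: can move to 23, which is L ⇒ W
n=25: can move to 21, which is L ⇒ W
n=26: moves to 25(W), 22(W); every one is W ⇒ L
n=27: can move to 26, which is L ⇒ W
The losing starting values of n are exactly the entries labelled L in this table (11 of them).

1, 3, 6, 8, 11, 13, 16, 18, 21, 23, 26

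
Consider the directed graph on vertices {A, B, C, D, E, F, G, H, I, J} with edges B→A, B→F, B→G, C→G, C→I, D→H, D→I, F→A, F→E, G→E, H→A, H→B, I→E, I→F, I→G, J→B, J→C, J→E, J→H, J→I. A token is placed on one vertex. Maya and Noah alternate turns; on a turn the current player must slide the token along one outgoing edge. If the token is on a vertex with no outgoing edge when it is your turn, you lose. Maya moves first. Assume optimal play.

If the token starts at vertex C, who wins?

Classify positions by backward induction: terminal positions (no move available) are L. From any other position, the mover wins iff some move reaches an L.
Every edge goes from a vertex to one that appears earlier in the order A, E, G, F, I, C, B, H, J, D, so processing vertices in that order labels each vertex after all of its successors.
A: no outgoing edge → L
E: no outgoing edge → L
G: reaches L-position E → W
F: reaches L-position E → W
I: reaches L-position E → W
C: only reaches I(W), G(W), all W → L
B: reaches L-position A → W
H: reaches L-position A → W
J: reaches L-position C → W
D: only reaches H(W), I(W), all W → L
Every move from C reaches a W position, so the mover loses.

Noah wins.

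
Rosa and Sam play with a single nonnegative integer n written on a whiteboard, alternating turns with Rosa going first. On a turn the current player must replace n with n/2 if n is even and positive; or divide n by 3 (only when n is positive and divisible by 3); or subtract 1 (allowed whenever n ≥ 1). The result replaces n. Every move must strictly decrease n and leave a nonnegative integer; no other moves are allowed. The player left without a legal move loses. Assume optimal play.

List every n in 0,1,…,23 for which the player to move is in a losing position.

0, 2, 5, 7, 9, 11, 13, 16, 19, 23

Label each position W (a win for the player to move) or L (a loss). A position with no legal move is L; any other position is W exactly when some move reaches an L, and L when every move reaches a W.
n=0: no move → L
n=1: reaches L-position 0 → W
n=2: only reaches 1(W), which is W → L
n=3: reaches L-position 2 → W
n=4: reaches L-position 2 → W
n=5: only reaches 4(W), which is W → L
n=6: reaches L-position 2 → W
n=7: only reaches 6(W), which is W → L
n=8: reaches L-position 7 → W
n=9: only reaches 3(W), 8(W), all W → L
n=10: reaches L-position 5 → W
n=11: only reaches 10(W), which is W → L
n=12: reaches L-position 11 → W
n=13: only reaches 12(W), which is W → L
n=14: reaches L-position 7 → W
n=15: reaches L-position 5 → W
n=16: only reaches 8(W), 15(W), all W → L
n=17: reaches L-position 16 → W
n=18: reaches L-position 9 → W
n=19: only reaches 18(W), which is W → L
n=20: reaches L-position 19 → W
n=21: reaches L-position 7 → W
n=22: reaches L-position 11 → W
n=23: only reaches 22(W), which is W → L
Reading off the rows marked L gives the requested list; there are 10 such values of n.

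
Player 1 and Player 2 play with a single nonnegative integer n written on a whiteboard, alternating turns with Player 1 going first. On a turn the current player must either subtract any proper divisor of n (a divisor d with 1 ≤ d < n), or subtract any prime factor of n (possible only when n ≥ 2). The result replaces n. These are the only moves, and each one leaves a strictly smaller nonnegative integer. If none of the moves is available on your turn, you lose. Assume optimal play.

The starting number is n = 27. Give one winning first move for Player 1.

Use the standard recursion: the mover loses at a terminal position; elsewhere, the mover wins exactly when some move hands the opponent an L position.
n=0: no move → L
n=1: no move → L
n=2: can move to 0, which is L ⇒ W
n=3: can move to 0, which is L ⇒ W
n=4: moves to 2(W), 3(W); every one is W ⇒ L
n=5: can move to 0, which is L ⇒ W
n=6: can move to 4, which is L ⇒ W
n=7: can move to 0, which is L ⇒ W
n=8: can move to 4, which is L ⇒ W
n=9: moves to 6(W), 8(W); every one is W ⇒ L
n=10: can move to 9, which is L ⇒ W
n=11: can move to 0, which is L ⇒ W
n=12: can move to 9, which is L ⇒ W
n=13: can move to 0, which is L ⇒ W
n=14: moves to 7(W), 12(W), 13(W); every one is W ⇒ L
n=15: can move to 14, which is L ⇒ W
n=16: can move to 14, which is L ⇒ W
n=17: can move to 0, which is L ⇒ W
n=18: can move to 9, which is L ⇒ W
n=19: can move to 0, which is L ⇒ W
n=20: moves to 10(W), 15(W), 16(W), 18(W), 19(W); every one is W ⇒ L
n=21: can move to 14, which is L ⇒ W
n=22: can move to 20, which is L ⇒ W
n=23: can move to 0, which is L ⇒ W
n=24: can move to 20, which is L ⇒ W
n=25: can move to 20, which is L ⇒ W
n=26: moves to 13(W), 24(W), 25(W); every one is W ⇒ L
n=27: can move to 26, which is L ⇒ W
From 27, the L positions reachable in one move are: 26.

Move to 26.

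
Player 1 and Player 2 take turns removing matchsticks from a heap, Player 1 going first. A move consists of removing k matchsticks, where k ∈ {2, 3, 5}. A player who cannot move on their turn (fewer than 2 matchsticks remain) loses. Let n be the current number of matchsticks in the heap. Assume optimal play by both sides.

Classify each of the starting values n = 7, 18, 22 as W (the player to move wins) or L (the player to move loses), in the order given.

Compute win/loss labels from the base case upward. A position with no move is L. Any other position is W if it can reach an L in one move, else L.
n=0: no move → L
n=1: no move → L
n=2: reaches L-position 0 → W
n=3: reaches L-position 1 → W
n=4: reaches L-position 1 → W
n=5: reaches L-position 0 → W
n=6: reaches L-position 1 → W
n=7: only reaches 5(W), 4(W), 2(W), all W → L
n=8: only reaches 6(W), 5(W), 3(W), all W → L
n=9: reaches L-position 7 → W
n=10: reaches L-position 8 → W
n=11: reaches L-position 8 → W
n=12: reaches L-position 7 → W
n=13: reaches L-position 8 → W
n=14: only reaches 12(W), 11(W), 9(W), all W → L
n=15: only reaches 13(W), 12(W), 10(W), all W → L
n=16: reaches L-position 14 → W
n=17: reaches L-position 15 → W
n=18: reaches L-position 15 → W
n=19: reaches L-position 14 → W
n=20: reaches L-position 15 → W
n=21: only reaches 19(W), 18(W), 16(W), all W → L
n=22: only reaches 20(W), 19(W), 17(W), all W → L

7: L, 18: W, 22: L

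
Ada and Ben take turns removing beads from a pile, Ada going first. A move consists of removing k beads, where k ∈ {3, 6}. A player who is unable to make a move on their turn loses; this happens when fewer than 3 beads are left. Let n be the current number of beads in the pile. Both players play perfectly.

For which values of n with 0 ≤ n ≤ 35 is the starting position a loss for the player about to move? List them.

0, 1, 2, 9, 10, 11, 18, 19, 20, 27, 28, 29

Compute win/loss labels from the base case upward. A position with no move is L. Any other position is W if it can reach an L in one move, else L.
n=0: no move → L
n=1: no move → L
n=2: no move → L
n=3: →0(L), so W
n=4: →1(L), so W
n=5: →2(L), so W
n=6: →0(L), so W
n=7: →1(L), so W
n=8: →2(L), so W
n=9: →6(W), 3(W) — all W, so L
n=10: →7(W), 4(W) — all W, so L
n=11: →8(W), 5(W) — all W, so L
n=12: →9(L), so W
n=13: →10(L), so W
n=14: →11(L), so W
n=15: →9(L), so W
n=16: →10(L), so W
n=17: →11(L), so W
n=18: →15(W), 12(W) — all W, so L
n=19: →16(W), 13(W) — all W, so L
n=20: →17(W), 14(W) — all W, so L
n=21: →18(L), so W
n=22: →19(L), so W
n=23: →20(L), so W
n=24: →18(L), so W
n=25: →19(L), so W
n=26: →20(L), so W
n=27: →24(W), 21(W) — all W, so L
n=28: →25(W), 22(W) — all W, so L
n=29: →26(W), 23(W) — all W, so L
n=30: →27(L), so W
n=31: →28(L), so W
n=32: →29(L), so W
n=33: →27(L), so W
n=34: →28(L), so W
n=35: →29(L), so W
The losing starting values of n are exactly the entries labelled L in this table (12 of them).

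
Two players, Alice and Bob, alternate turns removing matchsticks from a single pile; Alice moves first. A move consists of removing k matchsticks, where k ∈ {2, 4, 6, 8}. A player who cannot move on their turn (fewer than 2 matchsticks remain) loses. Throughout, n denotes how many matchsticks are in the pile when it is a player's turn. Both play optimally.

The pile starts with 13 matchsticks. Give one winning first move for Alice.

Remove 2, leaving 11.

Positions with no move are L. A position that does have a move is losing for the player to move precisely when every available move leads to a winning position for the opponent. Fill in the labels:
n=0: no move → L
n=1: no move → L
n=2: reaches L-position 0 → W
n=3: reaches L-position 1 → W
n=4: reaches L-position 0 → W
n=5: reaches L-position 1 → W
n=6: reaches L-position 0 → W
n=7: reaches L-position 1 → W
n=8: reaches L-position 0 → W
n=9: reaches L-position 1 → W
n=10: only reaches 8(W), 6(W), 4(W), 2(W), all W → L
n=11: only reaches 9(W), 7(W), 5(W), 3(W), all W → L
n=12: reaches L-position 10 → W
n=13: reaches L-position 11 → W
From 13, the L positions reachable in one move are: 11.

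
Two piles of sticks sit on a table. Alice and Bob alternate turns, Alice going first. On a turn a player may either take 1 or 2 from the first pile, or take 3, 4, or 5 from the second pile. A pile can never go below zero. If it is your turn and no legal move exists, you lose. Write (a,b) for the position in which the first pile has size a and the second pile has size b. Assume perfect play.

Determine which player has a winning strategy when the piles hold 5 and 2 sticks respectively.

Alice wins.

Classify positions by backward induction: terminal positions (no move available) are L. From any other position, the mover wins iff some move reaches an L.
No move ever increases a pile, so every position that can arise here has a ≤ 5 and b ≤ 2; it is enough to label the cells with 0 ≤ a ≤ 5 and 0 ≤ b ≤ 2.
Every move lowers a or b (never raises either), so fill the grid row by row in increasing a, and left to right within a row: each cell's successors are then already labelled.
      b=0  b=1  b=2
a=0:    L    L    L
a=1:    W    W    W
a=2:    W    W    W
a=3:    L    L    L
a=4:    W    W    W
a=5:    W    W    W
Cells with no legal move (terminal, hence L): (0,0), (0,1), (0,2).
The remaining L cells, each justified by listing all of its moves:
(3,0): →(2,0)(W), (1,0)(W) — all W, so L
(3,1): →(2,1)(W), (1,1)(W) — all W, so L
(3,2): →(2,2)(W), (1,2)(W) — all W, so L
Every other cell has at least one move into one of the L cells above, so it is W.
The starting position (5,2) is W: Alice should move to (3,2), handing over an L position.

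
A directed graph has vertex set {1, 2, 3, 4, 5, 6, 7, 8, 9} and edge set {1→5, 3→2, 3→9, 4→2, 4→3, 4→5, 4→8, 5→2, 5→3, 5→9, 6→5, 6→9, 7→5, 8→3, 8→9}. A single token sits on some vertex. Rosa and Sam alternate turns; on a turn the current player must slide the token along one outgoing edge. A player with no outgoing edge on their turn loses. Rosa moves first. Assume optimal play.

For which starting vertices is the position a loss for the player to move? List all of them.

1, 2, 7, 9

Work bottom-up. With no move the player to move loses. Otherwise the position is W if at least one move leads to an L position for the opponent, and L if every move leads to a W.
Every edge goes from a vertex to one that appears earlier in the order 2, 9, 3, 5, 8, 7, 6, 4, 1, so processing vertices in that order labels each vertex after all of its successors.
2: no outgoing edge → L
9: no outgoing edge → L
3: →9(L), so W
5: →9(L), so W
8: →9(L), so W
7: →5(W) only, which is W, so L
6: →9(L), so W
4: →2(L), so W
1: →5(W) only, which is W, so L
The losing starting vertices are exactly the entries labelled L in this table (4 of them).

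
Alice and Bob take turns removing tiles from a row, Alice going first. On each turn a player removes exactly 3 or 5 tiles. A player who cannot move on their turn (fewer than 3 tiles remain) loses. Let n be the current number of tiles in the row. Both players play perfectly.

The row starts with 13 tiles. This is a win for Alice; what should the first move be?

Remove 3, leaving 10.

Positions with no move are L. A position that does have a move is losing for the player to move precisely when every available move leads to a winning position for the opponent. Fill in the labels:
n=0: no move → L
n=1: no move → L
n=2: no move → L
n=3: can move to 0, which is L ⇒ W
n=4: can move to 1, which is L ⇒ W
n=5: can move to 2, which is L ⇒ W
n=6: can move to 1, which is L ⇒ W
n=7: can move to 2, which is L ⇒ W
n=8: moves to 5(W), 3(W); every one is W ⇒ L
n=9: moves to 6(W), 4(W); every one is W ⇒ L
n=10: moves to 7(W), 5(W); every one is W ⇒ L
n=11: can move to 8, which is L ⇒ W
n=12: can move to 9, which is L ⇒ W
n=13: can move to 10, which is L ⇒ W
From 13, the L positions reachable in one move are: 10, 8. Any move reaching one of these is winning.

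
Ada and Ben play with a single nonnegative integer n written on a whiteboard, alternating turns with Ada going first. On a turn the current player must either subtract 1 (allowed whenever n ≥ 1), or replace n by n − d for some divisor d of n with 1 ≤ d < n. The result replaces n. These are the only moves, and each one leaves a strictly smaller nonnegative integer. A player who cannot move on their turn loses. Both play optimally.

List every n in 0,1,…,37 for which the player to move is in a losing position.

Build the W/L table. Terminal = L. A non-terminal position is W if it has a move to some L; otherwise it is L.
n=0: no move → L
n=1: can move to 0, which is L ⇒ W
n=2: the only move is to 1(W), a W ⇒ L
n=3: can move to 2, which is L ⇒ W
n=4: can move to 2, which is L ⇒ W
n=5: the only move is to 4(W), a W ⇒ L
n=6: can move to 5, which is L ⇒ W
n=7: the only move is to 6(W), a W ⇒ L
n=8: can move to 7, which is L ⇒ W
n=9: moves to 6(W), 8(W); every one is W ⇒ L
n=10: can move to 5, which is L ⇒ W
n=11: the only move is to 10(W), a W ⇒ L
n=12: can move to 9, which is L ⇒ W
n=13: the only move is to 12(W), a W ⇒ L
n=14: can move to 7, which is L ⇒ W
n=15: moves to 10(W), 12(W), 14(W); every one is W ⇒ L
n=16: can move to 15, which is L ⇒ W
n=17: the only move is to 16(W), a W ⇒ L
n=18: can move to 9, which is L ⇒ W
n=19: the only move is to 18(W), a W ⇒ L
n=20: can move to 15, which is L ⇒ W
n=21: moves to 14(W), 18(W), 20(W); every one is W ⇒ L
n=22: can move to 11, which is L ⇒ W
n=23: the only move is to 22(W), a W ⇒ L
n=24: can move to 21, which is L ⇒ W
n=25: moves to 20(W), 24(W); every one is W ⇒ L
n=26: can move to 13, which is L ⇒ W
n=27: moves to 18(W), 24(W), 26(W); every one is W ⇒ L
n=28: can move to 21, which is L ⇒ W
n=29: the only move is to 28(W), a W ⇒ L
n=30: can move to 15, which is L ⇒ W
n=31: the only move is to 30(W), a W ⇒ L
n=32: can move to 31, which is L ⇒ W
n=33: moves to 22(W), 30(W), 32(W); every one is W ⇒ L
n=34: can move to 17, which is L ⇒ W
n=35: moves to 28(W), 30(W), 34(W); every one is W ⇒ L
n=36: can move to 27, which is L ⇒ W
n=37: the only move is to 36(W), a W ⇒ L
The losing starting values of n are exactly the entries labelled L in this table (19 of them).

0, 2, 5, 7, 9, 11, 13, 15, 17, 19, 21, 23, 25, 27, 29, 31, 33, 35, 37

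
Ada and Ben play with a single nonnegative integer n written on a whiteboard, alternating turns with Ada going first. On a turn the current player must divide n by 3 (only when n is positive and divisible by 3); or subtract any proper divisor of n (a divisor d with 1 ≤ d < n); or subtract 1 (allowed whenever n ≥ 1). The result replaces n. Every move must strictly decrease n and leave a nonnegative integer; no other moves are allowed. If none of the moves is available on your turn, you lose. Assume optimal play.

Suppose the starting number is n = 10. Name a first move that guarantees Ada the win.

Move to 5.

Classify positions by backward induction: terminal positions (no move available) are L. From any other position, the mover wins iff some move reaches an L.
n=0: no move → L
n=1: →0(L), so W
n=2: →1(W) only, which is W, so L
n=3: →2(L), so W
n=4: →2(L), so W
n=5: →4(W) only, which is W, so L
n=6: →2(L), so W
n=7: →6(W) only, which is W, so L
n=8: →7(L), so W
n=9: →3(W), 6(W), 8(W) — all W, so L
n=10: →5(L), so W
From 10, the L positions reachable in one move are: 5, 9. Any move reaching one of these is winning.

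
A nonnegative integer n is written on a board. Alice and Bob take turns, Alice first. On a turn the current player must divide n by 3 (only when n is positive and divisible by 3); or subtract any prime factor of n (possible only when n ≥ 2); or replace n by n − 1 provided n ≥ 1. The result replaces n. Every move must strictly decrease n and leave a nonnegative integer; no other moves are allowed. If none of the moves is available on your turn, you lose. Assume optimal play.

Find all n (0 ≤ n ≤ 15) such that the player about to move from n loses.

Work bottom-up. With no move the player to move loses. Otherwise the position is W if at least one move leads to an L position for the opponent, and L if every move leads to a W.
n=0: no move → L
n=1: →0(L), so W
n=2: →0(L), so W
n=3: →0(L), so W
n=4: →2(W), 3(W) — all W, so L
n=5: →0(L), so W
n=6: →4(L), so W
n=7: →0(L), so W
n=8: →6(W), 7(W) — all W, so L
n=9: →8(L), so W
n=10: →8(L), so W
n=11: →0(L), so W
n=12: →4(L), so W
n=13: →0(L), so W
n=14: →7(W), 12(W), 13(W) — all W, so L
n=15: →14(L), so W
The losing starting values of n are exactly the entries labelled L in this table (4 of them).

0, 4, 8, 14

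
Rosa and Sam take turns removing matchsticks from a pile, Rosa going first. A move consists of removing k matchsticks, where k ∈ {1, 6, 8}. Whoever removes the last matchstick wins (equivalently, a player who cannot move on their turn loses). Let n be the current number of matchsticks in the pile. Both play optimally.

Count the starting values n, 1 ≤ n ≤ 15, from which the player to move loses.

Classify positions by backward induction: terminal positions (no move available) are L. From any other position, the mover wins iff some move reaches an L.
n=0: no move → L
n=1: W (go to 0, an L position)
n=2: L (sole option 1(W) is W)
n=3: W (go to 2, an L position)
n=4: L (sole option 3(W) is W)
n=5: W (go to 4, an L position)
n=6: W (go to 0, an L position)
n=7: L (options 6(W), 1(W) are all W)
n=8: W (go to 7, an L position)
n=9: L (options 8(W), 3(W), 1(W) are all W)
n=10: W (go to 9, an L position)
n=11: L (options 10(W), 5(W), 3(W) are all W)
n=12: W (go to 11, an L position)
n=13: W (go to 7, an L position)
n=14: L (options 13(W), 8(W), 6(W) are all W)
n=15: W (go to 14, an L position)
L entries with 1 ≤ n ≤ 15 (n=0 is outside the asked range and is not counted): n = 2, 4, 7, 9, 11, 14; that makes 6.

6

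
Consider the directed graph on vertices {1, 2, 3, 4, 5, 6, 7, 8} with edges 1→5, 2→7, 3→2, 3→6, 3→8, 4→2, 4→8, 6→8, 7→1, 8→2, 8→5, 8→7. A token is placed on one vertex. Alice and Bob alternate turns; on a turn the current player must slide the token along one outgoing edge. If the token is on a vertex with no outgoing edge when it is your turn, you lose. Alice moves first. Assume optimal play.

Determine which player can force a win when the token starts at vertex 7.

Use the standard recursion: the mover loses at a terminal position; elsewhere, the mover wins exactly when some move hands the opponent an L position.
Every edge goes from a vertex to one that appears earlier in the order 5, 1, 7, 2, 8, 4, 6, 3, so processing vertices in that order labels each vertex after all of its successors.
5: no outgoing edge → L
1: reaches L-position 5 → W
7: only reaches 1(W), which is W → L
2: reaches L-position 7 → W
8: reaches L-position 7 → W
4: only reaches 8(W), 2(W), all W → L
6: only reaches 8(W), which is W → L
3: reaches L-position 6 → W
Every move from 7 reaches a W position, so the mover loses.

Bob wins.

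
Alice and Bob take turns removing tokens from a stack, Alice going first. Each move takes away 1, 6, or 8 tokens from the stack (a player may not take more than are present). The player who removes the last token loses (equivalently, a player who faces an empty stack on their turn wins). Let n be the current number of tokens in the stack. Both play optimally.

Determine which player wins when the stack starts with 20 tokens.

Classify positions by backward induction: terminal positions (no move available) are W. From any other position, the mover wins iff some move reaches an L.
n=0: no move; the opponent has just taken the last token and therefore loses → W
n=1: only reaches 0(W), which is W → L
n=2: reaches L-position 1 → W
n=3: only reaches 2(W), which is W → L
n=4: reaches L-position 3 → W
n=5: only reaches 4(W), which is W → L
n=6: reaches L-position 5 → W
n=7: reaches L-position 1 → W
n=8: only reaches 7(W), 2(W), 0(W), all W → L
n=9: reaches L-position 8 → W
n=10: only reaches 9(W), 4(W), 2(W), all W → L
n=11: reaches L-position 10 → W
n=12: only reaches 11(W), 6(W), 4(W), all W → L
n=13: reaches L-position 12 → W
n=14: reaches L-position 8 → W
n=15: only reaches 14(W), 9(W), 7(W), all W → L
n=16: reaches L-position 15 → W
n=17: only reaches 16(W), 11(W), 9(W), all W → L
n=18: reaches L-position 17 → W
n=19: only reaches 18(W), 13(W), 11(W), all W → L
n=20: reaches L-position 19 → W
From 20 Alice can remove 1, leaving 19, reaching an L position.

Alice wins.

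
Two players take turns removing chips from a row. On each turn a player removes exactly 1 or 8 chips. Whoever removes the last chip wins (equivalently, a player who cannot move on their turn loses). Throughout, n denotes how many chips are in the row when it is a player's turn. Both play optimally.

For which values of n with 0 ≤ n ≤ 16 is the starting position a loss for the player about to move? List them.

Work bottom-up. With no move the player to move loses. Otherwise the position is W if at least one move leads to an L position for the opponent, and L if every move leads to a W.
n=0: no move → L
n=1: reaches L-position 0 → W
n=2: only reaches 1(W), which is W → L
n=3: reaches L-position 2 → W
n=4: only reaches 3(W), which is W → L
n=5: reaches L-position 4 → W
n=6: only reaches 5(W), which is W → L
n=7: reaches L-position 6 → W
n=8: reaches L-position 0 → W
n=9: only reaches 8(W), 1(W), all W → L
n=10: reaches L-position 9 → W
n=11: only reaches 10(W), 3(W), all W → L
n=12: reaches L-position 11 → W
n=13: only reaches 12(W), 5(W), all W → L
n=14: reaches L-position 13 → W
n=15: only reaches 14(W), 7(W), all W → L
n=16: reaches L-position 15 → W
The losing starting values of n are exactly the entries labelled L in this table (8 of them).

0, 2, 4, 6, 9, 11, 13, 15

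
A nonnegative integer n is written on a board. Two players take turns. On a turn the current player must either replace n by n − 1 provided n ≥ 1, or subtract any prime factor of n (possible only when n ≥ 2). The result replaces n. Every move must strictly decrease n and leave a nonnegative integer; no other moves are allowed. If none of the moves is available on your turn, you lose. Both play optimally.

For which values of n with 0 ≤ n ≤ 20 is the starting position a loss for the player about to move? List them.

Positions with no move are L. A position that does have a move is losing for the player to move precisely when every available move leads to a winning position for the opponent. Fill in the labels:
n=0: no move → L
n=1: reaches L-position 0 → W
n=2: reaches L-position 0 → W
n=3: reaches L-position 0 → W
n=4: only reaches 2(W), 3(W), all W → L
n=5: reaches L-position 0 → W
n=6: reaches L-position 4 → W
n=7: reaches L-position 0 → W
n=8: only reaches 6(W), 7(W), all W → L
n=9: reaches L-position 8 → W
n=10: reaches L-position 8 → W
n=11: reaches L-position 0 → W
n=12: only reaches 9(W), 10(W), 11(W), all W → L
n=13: reaches L-position 0 → W
n=14: reaches L-position 12 → W
n=15: reaches L-position 12 → W
n=16: only reaches 14(W), 15(W), all W → L
n=17: reaches L-position 0 → W
n=18: reaches L-position 16 → W
n=19: reaches L-position 0 → W
n=20: only reaches 15(W), 18(W), 19(W), all W → L
Reading off the rows marked L gives the requested list; there are 6 such values of n.

0, 4, 8, 12, 16, 20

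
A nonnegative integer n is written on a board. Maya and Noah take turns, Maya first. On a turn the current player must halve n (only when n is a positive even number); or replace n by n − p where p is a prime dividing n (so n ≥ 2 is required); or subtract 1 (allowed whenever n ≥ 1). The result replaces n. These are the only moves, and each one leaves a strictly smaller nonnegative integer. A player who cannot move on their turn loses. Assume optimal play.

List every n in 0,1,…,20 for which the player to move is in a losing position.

0, 4, 9, 14, 20

Positions with no move are L. A position that does have a move is losing for the player to move precisely when every available move leads to a winning position for the opponent. Fill in the labels:
n=0: no move → L
n=1: reaches L-position 0 → W
n=2: reaches L-position 0 → W
n=3: reaches L-position 0 → W
n=4: only reaches 2(W), 3(W), all W → L
n=5: reaches L-position 0 → W
n=6: reaches L-position 4 → W
n=7: reaches L-position 0 → W
n=8: reaches L-position 4 → W
n=9: only reaches 6(W), 8(W), all W → L
n=10: reaches L-position 9 → W
n=11: reaches L-position 0 → W
n=12: reaches L-position 9 → W
n=13: reaches L-position 0 → W
n=14: only reaches 7(W), 12(W), 13(W), all W → L
n=15: reaches L-position 14 → W
n=16: reaches L-position 14 → W
n=17: reaches L-position 0 → W
n=18: reaches L-position 9 → W
n=19: reaches L-position 0 → W
n=20: only reaches 10(W), 15(W), 18(W), 19(W), all W → L
The losing starting values of n are exactly the entries labelled L in this table (5 of them).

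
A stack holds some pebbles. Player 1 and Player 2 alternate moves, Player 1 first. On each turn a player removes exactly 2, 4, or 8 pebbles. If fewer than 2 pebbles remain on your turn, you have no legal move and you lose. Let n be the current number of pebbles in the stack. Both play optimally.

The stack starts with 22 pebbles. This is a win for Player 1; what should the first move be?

Label each position W (a win for the player to move) or L (a loss). A position with no legal move is L; any other position is W exactly when some move reaches an L, and L when every move reaches a W.
n=0: no move → L
n=1: no move → L
n=2: W (go to 0, an L position)
n=3: W (go to 1, an L position)
n=4: W (go to 0, an L position)
n=5: W (go to 1, an L position)
n=6: L (options 4(W), 2(W) are all W)
n=7: L (options 5(W), 3(W) are all W)
n=8: W (go to 6, an L position)
n=9: W (go to 7, an L position)
n=10: W (go to 6, an L position)
n=11: W (go to 7, an L position)
n=12: L (options 10(W), 8(W), 4(W) are all W)
n=13: L (options 11(W), 9(W), 5(W) are all W)
n=14: W (go to 12, an L position)
n=15: W (go to 13, an L position)
n=16: W (go to 12, an L position)
n=17: W (go to 13, an L position)
n=18: L (options 16(W), 14(W), 10(W) are all W)
n=19: L (options 17(W), 15(W), 11(W) are all W)
n=20: W (go to 18, an L position)
n=21: W (go to 19, an L position)
n=22: W (go to 18, an L position)
From 22, the L positions reachable in one move are: 18.

Remove 4, leaving 18.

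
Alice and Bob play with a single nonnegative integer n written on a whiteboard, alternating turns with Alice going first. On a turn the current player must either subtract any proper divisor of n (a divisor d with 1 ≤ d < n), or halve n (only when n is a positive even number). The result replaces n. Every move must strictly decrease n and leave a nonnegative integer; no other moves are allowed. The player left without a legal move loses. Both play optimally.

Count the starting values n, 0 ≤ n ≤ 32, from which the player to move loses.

Compute win/loss labels from the base case upward. A position with no move is L. Any other position is W if it can reach an L in one move, else L.
n=0: no move → L
n=1: no move → L
n=2: W (go to 1, an L position)
n=3: L (sole option 2(W) is W)
n=4: W (go to 3, an L position)
n=5: L (sole option 4(W) is W)
n=6: W (go to 3, an L position)
n=7: L (sole option 6(W) is W)
n=8: W (go to 7, an L position)
n=9: L (options 6(W), 8(W) are all W)
n=10: W (go to 5, an L position)
n=11: L (sole option 10(W) is W)
n=12: W (go to 9, an L position)
n=13: L (sole option 12(W) is W)
n=14: W (go to 7, an L position)
n=15: L (options 10(W), 12(W), 14(W) are all W)
n=16: W (go to 15, an L position)
n=17: L (sole option 16(W) is W)
n=18: W (go to 9, an L position)
n=19: L (sole option 18(W) is W)
n=20: W (go to 15, an L position)
n=21: L (options 14(W), 18(W), 20(W) are all W)
n=22: W (go to 11, an L position)
n=23: L (sole option 22(W) is W)
n=24: W (go to 21, an L position)
n=25: L (options 20(W), 24(W) are all W)
n=26: W (go to 13, an L position)
n=27: L (options 18(W), 24(W), 26(W) are all W)
n=28: W (go to 21, an L position)
n=29: L (sole option 28(W) is W)
n=30: W (go to 15, an L position)
n=31: L (sole option 30(W) is W)
n=32: W (go to 31, an L position)
L entries with 0 ≤ n ≤ 32: n = 0, 1, 3, 5, 7, 9, 11, 13, 15, 17, 19, 21, 23, 25, 27, 29, 31; that makes 17.

17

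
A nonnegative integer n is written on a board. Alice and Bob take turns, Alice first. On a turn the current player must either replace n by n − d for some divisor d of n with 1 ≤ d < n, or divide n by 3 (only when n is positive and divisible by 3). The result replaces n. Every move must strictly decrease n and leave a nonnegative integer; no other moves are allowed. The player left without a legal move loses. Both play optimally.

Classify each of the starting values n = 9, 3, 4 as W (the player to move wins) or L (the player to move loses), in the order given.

9: L, 3: W, 4: L

Work bottom-up. With no move the player to move loses. Otherwise the position is W if at least one move leads to an L position for the opponent, and L if every move leads to a W.
n=0: no move → L
n=1: no move → L
n=2: W (go to 1, an L position)
n=3: W (go to 1, an L position)
n=4: L (options 2(W), 3(W) are all W)
n=5: W (go to 4, an L position)
n=6: W (go to 4, an L position)
n=7: L (sole option 6(W) is W)
n=8: W (go to 4, an L position)
n=9: L (options 3(W), 6(W), 8(W) are all W)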